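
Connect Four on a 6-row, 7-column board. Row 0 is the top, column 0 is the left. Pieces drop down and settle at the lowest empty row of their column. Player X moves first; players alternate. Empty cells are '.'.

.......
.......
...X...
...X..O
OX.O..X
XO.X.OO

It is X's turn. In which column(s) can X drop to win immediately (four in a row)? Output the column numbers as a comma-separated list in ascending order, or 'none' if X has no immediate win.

col 0: drop X → no win
col 1: drop X → no win
col 2: drop X → no win
col 3: drop X → no win
col 4: drop X → no win
col 5: drop X → no win
col 6: drop X → no win

Answer: none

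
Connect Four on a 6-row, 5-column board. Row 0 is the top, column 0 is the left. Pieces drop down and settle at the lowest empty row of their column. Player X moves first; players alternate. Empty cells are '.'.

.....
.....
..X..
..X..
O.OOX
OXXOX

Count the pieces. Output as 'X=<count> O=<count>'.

X=6 O=5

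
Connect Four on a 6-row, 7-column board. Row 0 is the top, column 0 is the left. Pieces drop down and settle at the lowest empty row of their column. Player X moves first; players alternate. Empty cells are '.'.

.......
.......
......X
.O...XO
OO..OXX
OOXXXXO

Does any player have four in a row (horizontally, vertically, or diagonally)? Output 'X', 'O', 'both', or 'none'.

X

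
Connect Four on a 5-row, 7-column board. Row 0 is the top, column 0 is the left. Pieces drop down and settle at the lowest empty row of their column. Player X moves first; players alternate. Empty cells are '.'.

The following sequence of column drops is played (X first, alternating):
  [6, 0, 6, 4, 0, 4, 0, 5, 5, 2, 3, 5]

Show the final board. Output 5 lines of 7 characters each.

Answer: .......
.......
X....O.
X...OXX
O.OXOOX

Derivation:
Move 1: X drops in col 6, lands at row 4
Move 2: O drops in col 0, lands at row 4
Move 3: X drops in col 6, lands at row 3
Move 4: O drops in col 4, lands at row 4
Move 5: X drops in col 0, lands at row 3
Move 6: O drops in col 4, lands at row 3
Move 7: X drops in col 0, lands at row 2
Move 8: O drops in col 5, lands at row 4
Move 9: X drops in col 5, lands at row 3
Move 10: O drops in col 2, lands at row 4
Move 11: X drops in col 3, lands at row 4
Move 12: O drops in col 5, lands at row 2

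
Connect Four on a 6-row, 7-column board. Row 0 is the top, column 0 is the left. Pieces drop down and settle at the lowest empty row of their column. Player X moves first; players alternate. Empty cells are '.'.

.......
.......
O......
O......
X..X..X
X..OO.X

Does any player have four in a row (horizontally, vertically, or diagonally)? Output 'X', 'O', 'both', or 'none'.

none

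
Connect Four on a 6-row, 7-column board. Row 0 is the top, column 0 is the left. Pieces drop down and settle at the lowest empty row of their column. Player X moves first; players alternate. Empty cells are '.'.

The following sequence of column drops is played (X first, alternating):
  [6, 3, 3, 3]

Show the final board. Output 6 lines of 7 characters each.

Move 1: X drops in col 6, lands at row 5
Move 2: O drops in col 3, lands at row 5
Move 3: X drops in col 3, lands at row 4
Move 4: O drops in col 3, lands at row 3

Answer: .......
.......
.......
...O...
...X...
...O..X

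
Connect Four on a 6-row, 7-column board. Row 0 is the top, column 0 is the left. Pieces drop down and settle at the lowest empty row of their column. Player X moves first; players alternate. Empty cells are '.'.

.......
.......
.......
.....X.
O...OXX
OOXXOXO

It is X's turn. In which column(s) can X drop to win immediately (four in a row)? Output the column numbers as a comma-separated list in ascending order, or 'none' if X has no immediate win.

Answer: 5

Derivation:
col 0: drop X → no win
col 1: drop X → no win
col 2: drop X → no win
col 3: drop X → no win
col 4: drop X → no win
col 5: drop X → WIN!
col 6: drop X → no win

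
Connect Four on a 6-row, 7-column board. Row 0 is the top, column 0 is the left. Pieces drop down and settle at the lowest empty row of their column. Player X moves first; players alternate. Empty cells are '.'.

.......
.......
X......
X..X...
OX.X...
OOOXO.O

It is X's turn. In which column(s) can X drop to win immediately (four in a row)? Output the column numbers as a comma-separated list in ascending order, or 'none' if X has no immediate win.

Answer: 3

Derivation:
col 0: drop X → no win
col 1: drop X → no win
col 2: drop X → no win
col 3: drop X → WIN!
col 4: drop X → no win
col 5: drop X → no win
col 6: drop X → no win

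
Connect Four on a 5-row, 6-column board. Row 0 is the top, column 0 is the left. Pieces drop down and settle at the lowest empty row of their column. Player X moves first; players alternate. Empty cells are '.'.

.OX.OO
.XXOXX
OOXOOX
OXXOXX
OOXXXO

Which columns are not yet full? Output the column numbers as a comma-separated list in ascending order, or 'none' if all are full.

col 0: top cell = '.' → open
col 1: top cell = 'O' → FULL
col 2: top cell = 'X' → FULL
col 3: top cell = '.' → open
col 4: top cell = 'O' → FULL
col 5: top cell = 'O' → FULL

Answer: 0,3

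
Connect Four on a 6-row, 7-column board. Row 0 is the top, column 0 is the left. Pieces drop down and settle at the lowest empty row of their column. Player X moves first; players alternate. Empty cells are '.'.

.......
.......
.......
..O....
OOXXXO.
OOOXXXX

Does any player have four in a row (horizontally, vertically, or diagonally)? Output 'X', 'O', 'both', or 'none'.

X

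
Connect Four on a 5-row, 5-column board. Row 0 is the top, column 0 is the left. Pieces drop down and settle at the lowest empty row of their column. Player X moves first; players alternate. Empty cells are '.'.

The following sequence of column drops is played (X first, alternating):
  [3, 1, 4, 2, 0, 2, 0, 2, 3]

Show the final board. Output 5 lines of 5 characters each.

Move 1: X drops in col 3, lands at row 4
Move 2: O drops in col 1, lands at row 4
Move 3: X drops in col 4, lands at row 4
Move 4: O drops in col 2, lands at row 4
Move 5: X drops in col 0, lands at row 4
Move 6: O drops in col 2, lands at row 3
Move 7: X drops in col 0, lands at row 3
Move 8: O drops in col 2, lands at row 2
Move 9: X drops in col 3, lands at row 3

Answer: .....
.....
..O..
X.OX.
XOOXX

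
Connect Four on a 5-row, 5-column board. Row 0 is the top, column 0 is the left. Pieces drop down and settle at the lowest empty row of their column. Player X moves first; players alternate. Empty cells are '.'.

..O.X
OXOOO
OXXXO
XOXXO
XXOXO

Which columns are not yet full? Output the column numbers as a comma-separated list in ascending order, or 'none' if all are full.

col 0: top cell = '.' → open
col 1: top cell = '.' → open
col 2: top cell = 'O' → FULL
col 3: top cell = '.' → open
col 4: top cell = 'X' → FULL

Answer: 0,1,3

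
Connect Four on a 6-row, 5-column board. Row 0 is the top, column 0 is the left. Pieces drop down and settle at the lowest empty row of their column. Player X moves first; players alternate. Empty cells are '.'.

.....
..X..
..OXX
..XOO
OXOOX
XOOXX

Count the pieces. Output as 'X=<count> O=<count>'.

X=9 O=8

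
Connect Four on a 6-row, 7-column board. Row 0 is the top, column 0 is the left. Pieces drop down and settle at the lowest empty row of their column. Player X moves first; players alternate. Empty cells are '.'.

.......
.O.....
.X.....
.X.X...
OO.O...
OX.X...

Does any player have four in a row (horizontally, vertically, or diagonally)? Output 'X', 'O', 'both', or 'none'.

none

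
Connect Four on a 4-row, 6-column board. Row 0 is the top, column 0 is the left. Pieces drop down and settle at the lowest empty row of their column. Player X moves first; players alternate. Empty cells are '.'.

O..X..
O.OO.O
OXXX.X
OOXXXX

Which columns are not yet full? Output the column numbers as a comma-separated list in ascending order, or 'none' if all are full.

Answer: 1,2,4,5

Derivation:
col 0: top cell = 'O' → FULL
col 1: top cell = '.' → open
col 2: top cell = '.' → open
col 3: top cell = 'X' → FULL
col 4: top cell = '.' → open
col 5: top cell = '.' → open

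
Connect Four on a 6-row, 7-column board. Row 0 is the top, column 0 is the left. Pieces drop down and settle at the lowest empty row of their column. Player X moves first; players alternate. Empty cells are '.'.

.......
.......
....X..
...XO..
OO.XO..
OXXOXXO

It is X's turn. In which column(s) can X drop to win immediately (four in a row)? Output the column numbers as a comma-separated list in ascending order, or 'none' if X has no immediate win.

col 0: drop X → no win
col 1: drop X → no win
col 2: drop X → WIN!
col 3: drop X → no win
col 4: drop X → no win
col 5: drop X → no win
col 6: drop X → no win

Answer: 2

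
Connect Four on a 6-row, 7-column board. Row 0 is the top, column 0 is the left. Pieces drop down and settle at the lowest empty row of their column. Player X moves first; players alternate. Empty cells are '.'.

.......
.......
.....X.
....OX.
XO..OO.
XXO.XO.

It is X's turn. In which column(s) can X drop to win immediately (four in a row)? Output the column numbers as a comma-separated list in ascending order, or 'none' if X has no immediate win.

col 0: drop X → no win
col 1: drop X → no win
col 2: drop X → no win
col 3: drop X → no win
col 4: drop X → no win
col 5: drop X → no win
col 6: drop X → no win

Answer: none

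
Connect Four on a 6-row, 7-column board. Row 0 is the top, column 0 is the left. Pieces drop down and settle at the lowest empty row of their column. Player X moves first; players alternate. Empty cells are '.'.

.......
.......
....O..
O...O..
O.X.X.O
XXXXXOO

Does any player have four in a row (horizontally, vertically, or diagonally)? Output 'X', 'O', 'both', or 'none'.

X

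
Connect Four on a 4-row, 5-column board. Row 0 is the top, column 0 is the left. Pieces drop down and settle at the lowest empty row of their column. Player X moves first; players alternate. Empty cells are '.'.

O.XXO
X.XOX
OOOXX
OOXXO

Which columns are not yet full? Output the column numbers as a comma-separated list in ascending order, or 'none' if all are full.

Answer: 1

Derivation:
col 0: top cell = 'O' → FULL
col 1: top cell = '.' → open
col 2: top cell = 'X' → FULL
col 3: top cell = 'X' → FULL
col 4: top cell = 'O' → FULL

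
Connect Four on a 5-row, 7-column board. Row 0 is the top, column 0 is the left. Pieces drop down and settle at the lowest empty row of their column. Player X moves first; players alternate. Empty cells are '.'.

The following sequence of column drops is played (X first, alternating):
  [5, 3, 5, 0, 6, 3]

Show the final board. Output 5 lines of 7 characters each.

Move 1: X drops in col 5, lands at row 4
Move 2: O drops in col 3, lands at row 4
Move 3: X drops in col 5, lands at row 3
Move 4: O drops in col 0, lands at row 4
Move 5: X drops in col 6, lands at row 4
Move 6: O drops in col 3, lands at row 3

Answer: .......
.......
.......
...O.X.
O..O.XX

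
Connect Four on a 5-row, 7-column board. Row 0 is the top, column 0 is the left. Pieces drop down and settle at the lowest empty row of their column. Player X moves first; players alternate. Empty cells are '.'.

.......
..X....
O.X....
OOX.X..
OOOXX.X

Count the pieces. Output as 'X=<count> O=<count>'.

X=7 O=6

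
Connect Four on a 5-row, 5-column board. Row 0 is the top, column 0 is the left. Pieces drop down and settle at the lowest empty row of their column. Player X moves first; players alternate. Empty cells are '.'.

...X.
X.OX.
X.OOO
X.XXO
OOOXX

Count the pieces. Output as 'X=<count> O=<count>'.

X=9 O=8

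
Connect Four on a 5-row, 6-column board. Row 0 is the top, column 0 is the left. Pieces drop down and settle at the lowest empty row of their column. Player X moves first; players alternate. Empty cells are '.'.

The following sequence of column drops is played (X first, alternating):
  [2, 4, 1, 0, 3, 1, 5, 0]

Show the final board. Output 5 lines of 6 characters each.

Answer: ......
......
......
OO....
OXXXOX

Derivation:
Move 1: X drops in col 2, lands at row 4
Move 2: O drops in col 4, lands at row 4
Move 3: X drops in col 1, lands at row 4
Move 4: O drops in col 0, lands at row 4
Move 5: X drops in col 3, lands at row 4
Move 6: O drops in col 1, lands at row 3
Move 7: X drops in col 5, lands at row 4
Move 8: O drops in col 0, lands at row 3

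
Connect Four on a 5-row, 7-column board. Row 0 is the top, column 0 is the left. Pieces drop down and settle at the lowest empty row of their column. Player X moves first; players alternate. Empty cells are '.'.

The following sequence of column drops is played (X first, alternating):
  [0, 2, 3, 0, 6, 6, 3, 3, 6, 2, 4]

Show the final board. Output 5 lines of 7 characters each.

Answer: .......
.......
...O..X
O.OX..O
X.OXX.X

Derivation:
Move 1: X drops in col 0, lands at row 4
Move 2: O drops in col 2, lands at row 4
Move 3: X drops in col 3, lands at row 4
Move 4: O drops in col 0, lands at row 3
Move 5: X drops in col 6, lands at row 4
Move 6: O drops in col 6, lands at row 3
Move 7: X drops in col 3, lands at row 3
Move 8: O drops in col 3, lands at row 2
Move 9: X drops in col 6, lands at row 2
Move 10: O drops in col 2, lands at row 3
Move 11: X drops in col 4, lands at row 4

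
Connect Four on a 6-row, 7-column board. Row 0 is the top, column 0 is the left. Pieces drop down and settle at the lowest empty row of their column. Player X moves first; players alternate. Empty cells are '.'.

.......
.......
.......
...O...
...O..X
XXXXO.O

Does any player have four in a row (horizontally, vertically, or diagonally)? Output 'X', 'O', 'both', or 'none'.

X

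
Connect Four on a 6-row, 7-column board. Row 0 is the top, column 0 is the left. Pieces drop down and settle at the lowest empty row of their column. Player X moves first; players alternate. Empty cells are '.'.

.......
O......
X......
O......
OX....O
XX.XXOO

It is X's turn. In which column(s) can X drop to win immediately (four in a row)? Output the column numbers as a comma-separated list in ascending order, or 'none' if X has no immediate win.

Answer: 2

Derivation:
col 0: drop X → no win
col 1: drop X → no win
col 2: drop X → WIN!
col 3: drop X → no win
col 4: drop X → no win
col 5: drop X → no win
col 6: drop X → no win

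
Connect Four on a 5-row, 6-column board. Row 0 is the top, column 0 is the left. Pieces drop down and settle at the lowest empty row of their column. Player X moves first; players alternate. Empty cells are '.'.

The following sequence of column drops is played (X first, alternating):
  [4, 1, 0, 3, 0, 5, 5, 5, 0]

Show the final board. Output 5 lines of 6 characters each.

Move 1: X drops in col 4, lands at row 4
Move 2: O drops in col 1, lands at row 4
Move 3: X drops in col 0, lands at row 4
Move 4: O drops in col 3, lands at row 4
Move 5: X drops in col 0, lands at row 3
Move 6: O drops in col 5, lands at row 4
Move 7: X drops in col 5, lands at row 3
Move 8: O drops in col 5, lands at row 2
Move 9: X drops in col 0, lands at row 2

Answer: ......
......
X....O
X....X
XO.OXO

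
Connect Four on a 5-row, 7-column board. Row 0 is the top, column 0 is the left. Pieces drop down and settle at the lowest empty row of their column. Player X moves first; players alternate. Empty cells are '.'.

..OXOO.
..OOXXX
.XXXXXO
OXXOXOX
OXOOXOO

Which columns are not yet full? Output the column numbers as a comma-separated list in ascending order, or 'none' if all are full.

Answer: 0,1,6

Derivation:
col 0: top cell = '.' → open
col 1: top cell = '.' → open
col 2: top cell = 'O' → FULL
col 3: top cell = 'X' → FULL
col 4: top cell = 'O' → FULL
col 5: top cell = 'O' → FULL
col 6: top cell = '.' → open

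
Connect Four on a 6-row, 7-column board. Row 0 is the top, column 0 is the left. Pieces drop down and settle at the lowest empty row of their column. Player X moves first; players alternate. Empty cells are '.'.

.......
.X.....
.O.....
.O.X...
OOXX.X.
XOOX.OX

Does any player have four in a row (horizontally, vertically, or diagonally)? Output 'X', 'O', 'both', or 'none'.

O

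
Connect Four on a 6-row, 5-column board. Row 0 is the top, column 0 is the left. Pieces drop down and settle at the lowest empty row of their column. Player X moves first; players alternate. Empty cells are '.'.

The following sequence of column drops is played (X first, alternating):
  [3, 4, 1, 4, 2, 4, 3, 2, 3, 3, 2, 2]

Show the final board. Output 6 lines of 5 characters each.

Move 1: X drops in col 3, lands at row 5
Move 2: O drops in col 4, lands at row 5
Move 3: X drops in col 1, lands at row 5
Move 4: O drops in col 4, lands at row 4
Move 5: X drops in col 2, lands at row 5
Move 6: O drops in col 4, lands at row 3
Move 7: X drops in col 3, lands at row 4
Move 8: O drops in col 2, lands at row 4
Move 9: X drops in col 3, lands at row 3
Move 10: O drops in col 3, lands at row 2
Move 11: X drops in col 2, lands at row 3
Move 12: O drops in col 2, lands at row 2

Answer: .....
.....
..OO.
..XXO
..OXO
.XXXO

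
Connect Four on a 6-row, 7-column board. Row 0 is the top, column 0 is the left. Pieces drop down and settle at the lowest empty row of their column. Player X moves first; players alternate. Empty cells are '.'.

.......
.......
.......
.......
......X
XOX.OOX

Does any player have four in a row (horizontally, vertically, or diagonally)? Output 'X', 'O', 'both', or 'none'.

none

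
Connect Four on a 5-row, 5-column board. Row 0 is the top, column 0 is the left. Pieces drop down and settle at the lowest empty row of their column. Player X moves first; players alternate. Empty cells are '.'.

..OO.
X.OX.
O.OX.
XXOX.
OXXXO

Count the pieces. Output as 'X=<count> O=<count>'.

X=9 O=8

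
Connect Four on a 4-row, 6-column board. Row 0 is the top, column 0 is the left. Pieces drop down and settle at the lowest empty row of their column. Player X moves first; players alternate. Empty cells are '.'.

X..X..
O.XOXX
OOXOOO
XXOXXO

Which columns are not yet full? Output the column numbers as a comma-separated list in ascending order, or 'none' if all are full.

col 0: top cell = 'X' → FULL
col 1: top cell = '.' → open
col 2: top cell = '.' → open
col 3: top cell = 'X' → FULL
col 4: top cell = '.' → open
col 5: top cell = '.' → open

Answer: 1,2,4,5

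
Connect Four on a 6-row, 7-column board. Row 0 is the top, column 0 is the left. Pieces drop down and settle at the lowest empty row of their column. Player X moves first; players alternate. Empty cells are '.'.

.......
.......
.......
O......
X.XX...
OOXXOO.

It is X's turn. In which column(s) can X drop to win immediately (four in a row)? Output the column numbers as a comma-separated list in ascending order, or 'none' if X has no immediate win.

col 0: drop X → no win
col 1: drop X → WIN!
col 2: drop X → no win
col 3: drop X → no win
col 4: drop X → no win
col 5: drop X → no win
col 6: drop X → no win

Answer: 1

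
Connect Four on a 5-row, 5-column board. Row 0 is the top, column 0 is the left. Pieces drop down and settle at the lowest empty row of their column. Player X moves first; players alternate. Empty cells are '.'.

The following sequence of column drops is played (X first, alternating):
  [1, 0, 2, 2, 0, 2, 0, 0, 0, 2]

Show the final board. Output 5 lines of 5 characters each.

Move 1: X drops in col 1, lands at row 4
Move 2: O drops in col 0, lands at row 4
Move 3: X drops in col 2, lands at row 4
Move 4: O drops in col 2, lands at row 3
Move 5: X drops in col 0, lands at row 3
Move 6: O drops in col 2, lands at row 2
Move 7: X drops in col 0, lands at row 2
Move 8: O drops in col 0, lands at row 1
Move 9: X drops in col 0, lands at row 0
Move 10: O drops in col 2, lands at row 1

Answer: X....
O.O..
X.O..
X.O..
OXX..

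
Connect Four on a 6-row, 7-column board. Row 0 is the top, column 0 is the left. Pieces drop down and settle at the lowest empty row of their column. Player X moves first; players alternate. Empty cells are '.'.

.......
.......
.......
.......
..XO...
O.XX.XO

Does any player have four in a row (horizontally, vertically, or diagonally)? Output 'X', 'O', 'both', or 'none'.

none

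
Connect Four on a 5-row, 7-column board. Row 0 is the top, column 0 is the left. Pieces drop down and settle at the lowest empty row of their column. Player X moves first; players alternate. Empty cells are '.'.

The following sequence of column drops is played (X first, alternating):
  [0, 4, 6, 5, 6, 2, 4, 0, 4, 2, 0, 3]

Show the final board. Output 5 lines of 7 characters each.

Move 1: X drops in col 0, lands at row 4
Move 2: O drops in col 4, lands at row 4
Move 3: X drops in col 6, lands at row 4
Move 4: O drops in col 5, lands at row 4
Move 5: X drops in col 6, lands at row 3
Move 6: O drops in col 2, lands at row 4
Move 7: X drops in col 4, lands at row 3
Move 8: O drops in col 0, lands at row 3
Move 9: X drops in col 4, lands at row 2
Move 10: O drops in col 2, lands at row 3
Move 11: X drops in col 0, lands at row 2
Move 12: O drops in col 3, lands at row 4

Answer: .......
.......
X...X..
O.O.X.X
X.OOOOX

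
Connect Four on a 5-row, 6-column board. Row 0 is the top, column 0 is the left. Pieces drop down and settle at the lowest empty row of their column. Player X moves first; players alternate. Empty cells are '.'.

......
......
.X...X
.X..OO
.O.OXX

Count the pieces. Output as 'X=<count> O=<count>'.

X=5 O=4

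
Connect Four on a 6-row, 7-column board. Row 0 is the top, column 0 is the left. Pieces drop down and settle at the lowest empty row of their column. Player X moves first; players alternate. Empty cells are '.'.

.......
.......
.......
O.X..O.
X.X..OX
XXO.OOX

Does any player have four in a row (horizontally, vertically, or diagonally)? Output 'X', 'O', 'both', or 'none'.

none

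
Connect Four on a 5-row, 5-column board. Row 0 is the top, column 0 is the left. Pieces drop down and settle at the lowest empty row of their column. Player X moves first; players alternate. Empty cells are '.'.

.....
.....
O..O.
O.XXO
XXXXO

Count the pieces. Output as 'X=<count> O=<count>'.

X=6 O=5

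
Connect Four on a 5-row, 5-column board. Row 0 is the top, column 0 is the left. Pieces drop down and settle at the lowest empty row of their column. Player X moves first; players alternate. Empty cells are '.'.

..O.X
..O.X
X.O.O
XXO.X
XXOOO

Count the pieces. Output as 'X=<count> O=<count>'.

X=8 O=8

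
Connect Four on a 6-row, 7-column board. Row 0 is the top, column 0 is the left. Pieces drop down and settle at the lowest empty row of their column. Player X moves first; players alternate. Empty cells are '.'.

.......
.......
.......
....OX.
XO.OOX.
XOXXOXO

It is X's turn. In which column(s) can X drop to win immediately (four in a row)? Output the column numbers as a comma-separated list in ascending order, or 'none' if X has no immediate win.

Answer: 5

Derivation:
col 0: drop X → no win
col 1: drop X → no win
col 2: drop X → no win
col 3: drop X → no win
col 4: drop X → no win
col 5: drop X → WIN!
col 6: drop X → no win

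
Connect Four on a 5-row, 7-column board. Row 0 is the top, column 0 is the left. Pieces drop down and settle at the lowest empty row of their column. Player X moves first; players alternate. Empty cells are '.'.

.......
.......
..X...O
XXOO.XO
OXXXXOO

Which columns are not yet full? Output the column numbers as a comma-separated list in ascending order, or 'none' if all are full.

Answer: 0,1,2,3,4,5,6

Derivation:
col 0: top cell = '.' → open
col 1: top cell = '.' → open
col 2: top cell = '.' → open
col 3: top cell = '.' → open
col 4: top cell = '.' → open
col 5: top cell = '.' → open
col 6: top cell = '.' → open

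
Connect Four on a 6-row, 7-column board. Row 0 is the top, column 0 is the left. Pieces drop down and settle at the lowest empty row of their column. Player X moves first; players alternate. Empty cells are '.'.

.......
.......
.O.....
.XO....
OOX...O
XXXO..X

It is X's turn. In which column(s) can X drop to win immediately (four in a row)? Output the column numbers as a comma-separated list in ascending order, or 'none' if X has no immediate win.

col 0: drop X → no win
col 1: drop X → no win
col 2: drop X → no win
col 3: drop X → no win
col 4: drop X → no win
col 5: drop X → no win
col 6: drop X → no win

Answer: none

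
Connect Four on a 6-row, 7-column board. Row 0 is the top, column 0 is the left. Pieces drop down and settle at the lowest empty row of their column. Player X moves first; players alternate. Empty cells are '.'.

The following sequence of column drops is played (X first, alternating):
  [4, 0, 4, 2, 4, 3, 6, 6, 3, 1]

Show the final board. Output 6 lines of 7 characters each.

Move 1: X drops in col 4, lands at row 5
Move 2: O drops in col 0, lands at row 5
Move 3: X drops in col 4, lands at row 4
Move 4: O drops in col 2, lands at row 5
Move 5: X drops in col 4, lands at row 3
Move 6: O drops in col 3, lands at row 5
Move 7: X drops in col 6, lands at row 5
Move 8: O drops in col 6, lands at row 4
Move 9: X drops in col 3, lands at row 4
Move 10: O drops in col 1, lands at row 5

Answer: .......
.......
.......
....X..
...XX.O
OOOOX.X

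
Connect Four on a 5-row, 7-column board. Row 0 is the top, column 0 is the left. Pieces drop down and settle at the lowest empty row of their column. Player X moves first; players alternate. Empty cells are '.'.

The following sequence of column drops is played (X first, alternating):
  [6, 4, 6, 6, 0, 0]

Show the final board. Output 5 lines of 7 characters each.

Answer: .......
.......
......O
O.....X
X...O.X

Derivation:
Move 1: X drops in col 6, lands at row 4
Move 2: O drops in col 4, lands at row 4
Move 3: X drops in col 6, lands at row 3
Move 4: O drops in col 6, lands at row 2
Move 5: X drops in col 0, lands at row 4
Move 6: O drops in col 0, lands at row 3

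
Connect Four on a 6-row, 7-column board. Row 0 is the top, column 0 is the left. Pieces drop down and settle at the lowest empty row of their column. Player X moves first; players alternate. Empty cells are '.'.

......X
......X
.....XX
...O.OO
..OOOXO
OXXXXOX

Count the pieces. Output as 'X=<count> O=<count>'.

X=10 O=9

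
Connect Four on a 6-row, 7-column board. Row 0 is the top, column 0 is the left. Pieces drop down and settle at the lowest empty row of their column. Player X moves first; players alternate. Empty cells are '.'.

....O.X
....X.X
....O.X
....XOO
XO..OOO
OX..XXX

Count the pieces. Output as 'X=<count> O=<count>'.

X=10 O=9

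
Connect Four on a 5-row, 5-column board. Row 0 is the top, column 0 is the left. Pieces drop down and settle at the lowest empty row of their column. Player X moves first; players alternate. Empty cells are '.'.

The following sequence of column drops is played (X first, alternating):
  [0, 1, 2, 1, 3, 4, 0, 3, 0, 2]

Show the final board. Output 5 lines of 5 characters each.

Answer: .....
.....
X....
XOOO.
XOXXO

Derivation:
Move 1: X drops in col 0, lands at row 4
Move 2: O drops in col 1, lands at row 4
Move 3: X drops in col 2, lands at row 4
Move 4: O drops in col 1, lands at row 3
Move 5: X drops in col 3, lands at row 4
Move 6: O drops in col 4, lands at row 4
Move 7: X drops in col 0, lands at row 3
Move 8: O drops in col 3, lands at row 3
Move 9: X drops in col 0, lands at row 2
Move 10: O drops in col 2, lands at row 3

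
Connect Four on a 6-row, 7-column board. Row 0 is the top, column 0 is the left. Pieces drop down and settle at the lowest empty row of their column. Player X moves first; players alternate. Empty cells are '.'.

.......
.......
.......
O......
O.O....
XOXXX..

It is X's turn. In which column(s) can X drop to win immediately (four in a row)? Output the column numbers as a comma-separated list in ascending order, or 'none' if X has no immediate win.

Answer: 5

Derivation:
col 0: drop X → no win
col 1: drop X → no win
col 2: drop X → no win
col 3: drop X → no win
col 4: drop X → no win
col 5: drop X → WIN!
col 6: drop X → no win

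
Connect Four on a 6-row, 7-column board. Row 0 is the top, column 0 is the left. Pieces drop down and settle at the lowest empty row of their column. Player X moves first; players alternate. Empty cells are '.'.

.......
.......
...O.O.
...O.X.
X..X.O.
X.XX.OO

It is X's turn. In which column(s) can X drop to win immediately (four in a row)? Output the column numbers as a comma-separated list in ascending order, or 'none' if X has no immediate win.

col 0: drop X → no win
col 1: drop X → WIN!
col 2: drop X → no win
col 3: drop X → no win
col 4: drop X → no win
col 5: drop X → no win
col 6: drop X → no win

Answer: 1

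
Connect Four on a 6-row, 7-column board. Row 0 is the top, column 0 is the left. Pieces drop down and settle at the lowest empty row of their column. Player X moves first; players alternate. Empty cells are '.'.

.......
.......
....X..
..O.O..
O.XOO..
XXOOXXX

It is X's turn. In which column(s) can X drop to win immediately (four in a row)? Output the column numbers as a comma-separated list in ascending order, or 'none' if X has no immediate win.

col 0: drop X → no win
col 1: drop X → no win
col 2: drop X → no win
col 3: drop X → WIN!
col 4: drop X → no win
col 5: drop X → no win
col 6: drop X → no win

Answer: 3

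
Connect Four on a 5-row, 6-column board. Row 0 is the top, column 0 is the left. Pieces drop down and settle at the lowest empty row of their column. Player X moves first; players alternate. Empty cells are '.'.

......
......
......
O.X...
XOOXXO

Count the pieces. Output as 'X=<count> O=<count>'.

X=4 O=4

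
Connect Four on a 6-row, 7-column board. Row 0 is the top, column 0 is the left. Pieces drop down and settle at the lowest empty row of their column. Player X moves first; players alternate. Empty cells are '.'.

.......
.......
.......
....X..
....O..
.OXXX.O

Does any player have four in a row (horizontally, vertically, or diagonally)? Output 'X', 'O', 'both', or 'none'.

none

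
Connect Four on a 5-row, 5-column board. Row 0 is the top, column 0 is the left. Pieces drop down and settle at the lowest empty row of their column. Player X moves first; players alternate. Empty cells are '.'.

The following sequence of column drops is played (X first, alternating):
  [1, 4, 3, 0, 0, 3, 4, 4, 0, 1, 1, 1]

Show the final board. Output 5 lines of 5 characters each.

Move 1: X drops in col 1, lands at row 4
Move 2: O drops in col 4, lands at row 4
Move 3: X drops in col 3, lands at row 4
Move 4: O drops in col 0, lands at row 4
Move 5: X drops in col 0, lands at row 3
Move 6: O drops in col 3, lands at row 3
Move 7: X drops in col 4, lands at row 3
Move 8: O drops in col 4, lands at row 2
Move 9: X drops in col 0, lands at row 2
Move 10: O drops in col 1, lands at row 3
Move 11: X drops in col 1, lands at row 2
Move 12: O drops in col 1, lands at row 1

Answer: .....
.O...
XX..O
XO.OX
OX.XO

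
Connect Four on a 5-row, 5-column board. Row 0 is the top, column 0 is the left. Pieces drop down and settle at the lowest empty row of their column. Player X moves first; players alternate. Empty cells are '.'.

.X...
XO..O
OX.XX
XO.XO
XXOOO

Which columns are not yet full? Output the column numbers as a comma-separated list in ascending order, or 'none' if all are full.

Answer: 0,2,3,4

Derivation:
col 0: top cell = '.' → open
col 1: top cell = 'X' → FULL
col 2: top cell = '.' → open
col 3: top cell = '.' → open
col 4: top cell = '.' → open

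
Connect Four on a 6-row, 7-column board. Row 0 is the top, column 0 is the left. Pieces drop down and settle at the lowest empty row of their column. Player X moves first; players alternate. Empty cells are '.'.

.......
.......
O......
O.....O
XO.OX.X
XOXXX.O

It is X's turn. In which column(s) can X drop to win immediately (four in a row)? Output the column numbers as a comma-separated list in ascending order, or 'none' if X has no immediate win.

Answer: 5

Derivation:
col 0: drop X → no win
col 1: drop X → no win
col 2: drop X → no win
col 3: drop X → no win
col 4: drop X → no win
col 5: drop X → WIN!
col 6: drop X → no win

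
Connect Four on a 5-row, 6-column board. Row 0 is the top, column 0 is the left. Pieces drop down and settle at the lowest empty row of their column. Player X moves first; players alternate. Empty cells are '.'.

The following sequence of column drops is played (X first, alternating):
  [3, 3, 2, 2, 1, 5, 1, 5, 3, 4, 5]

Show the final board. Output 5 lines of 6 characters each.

Answer: ......
......
...X.X
.XOO.O
.XXXOO

Derivation:
Move 1: X drops in col 3, lands at row 4
Move 2: O drops in col 3, lands at row 3
Move 3: X drops in col 2, lands at row 4
Move 4: O drops in col 2, lands at row 3
Move 5: X drops in col 1, lands at row 4
Move 6: O drops in col 5, lands at row 4
Move 7: X drops in col 1, lands at row 3
Move 8: O drops in col 5, lands at row 3
Move 9: X drops in col 3, lands at row 2
Move 10: O drops in col 4, lands at row 4
Move 11: X drops in col 5, lands at row 2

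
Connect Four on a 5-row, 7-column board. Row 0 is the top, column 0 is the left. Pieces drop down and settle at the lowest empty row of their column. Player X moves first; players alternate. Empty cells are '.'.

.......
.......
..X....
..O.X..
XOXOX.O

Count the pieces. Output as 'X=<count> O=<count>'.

X=5 O=4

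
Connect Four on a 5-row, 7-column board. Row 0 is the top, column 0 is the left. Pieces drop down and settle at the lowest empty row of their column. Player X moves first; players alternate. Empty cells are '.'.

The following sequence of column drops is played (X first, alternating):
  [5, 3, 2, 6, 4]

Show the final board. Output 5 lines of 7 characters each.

Answer: .......
.......
.......
.......
..XOXXO

Derivation:
Move 1: X drops in col 5, lands at row 4
Move 2: O drops in col 3, lands at row 4
Move 3: X drops in col 2, lands at row 4
Move 4: O drops in col 6, lands at row 4
Move 5: X drops in col 4, lands at row 4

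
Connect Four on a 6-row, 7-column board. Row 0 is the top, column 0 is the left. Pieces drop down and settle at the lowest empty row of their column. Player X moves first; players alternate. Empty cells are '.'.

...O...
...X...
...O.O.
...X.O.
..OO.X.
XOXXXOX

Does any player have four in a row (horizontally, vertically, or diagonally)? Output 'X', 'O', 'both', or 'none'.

none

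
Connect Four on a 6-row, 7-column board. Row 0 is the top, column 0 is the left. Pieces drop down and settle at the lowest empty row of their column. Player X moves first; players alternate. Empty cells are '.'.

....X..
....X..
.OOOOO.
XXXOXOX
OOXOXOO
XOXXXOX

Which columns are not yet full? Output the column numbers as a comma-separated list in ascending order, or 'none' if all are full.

col 0: top cell = '.' → open
col 1: top cell = '.' → open
col 2: top cell = '.' → open
col 3: top cell = '.' → open
col 4: top cell = 'X' → FULL
col 5: top cell = '.' → open
col 6: top cell = '.' → open

Answer: 0,1,2,3,5,6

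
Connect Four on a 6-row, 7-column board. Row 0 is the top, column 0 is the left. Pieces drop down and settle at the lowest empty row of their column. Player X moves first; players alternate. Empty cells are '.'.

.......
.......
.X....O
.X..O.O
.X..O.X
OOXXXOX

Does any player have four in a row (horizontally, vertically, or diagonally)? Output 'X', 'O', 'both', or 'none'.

none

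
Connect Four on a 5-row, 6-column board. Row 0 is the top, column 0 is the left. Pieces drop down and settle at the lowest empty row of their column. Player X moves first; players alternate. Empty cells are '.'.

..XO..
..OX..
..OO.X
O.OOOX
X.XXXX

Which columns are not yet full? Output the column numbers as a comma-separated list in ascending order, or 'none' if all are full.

col 0: top cell = '.' → open
col 1: top cell = '.' → open
col 2: top cell = 'X' → FULL
col 3: top cell = 'O' → FULL
col 4: top cell = '.' → open
col 5: top cell = '.' → open

Answer: 0,1,4,5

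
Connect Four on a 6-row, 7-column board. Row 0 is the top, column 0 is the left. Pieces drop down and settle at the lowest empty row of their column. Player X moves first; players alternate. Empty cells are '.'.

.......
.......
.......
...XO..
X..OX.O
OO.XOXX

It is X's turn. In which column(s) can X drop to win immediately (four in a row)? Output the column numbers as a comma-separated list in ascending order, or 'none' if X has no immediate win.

Answer: none

Derivation:
col 0: drop X → no win
col 1: drop X → no win
col 2: drop X → no win
col 3: drop X → no win
col 4: drop X → no win
col 5: drop X → no win
col 6: drop X → no win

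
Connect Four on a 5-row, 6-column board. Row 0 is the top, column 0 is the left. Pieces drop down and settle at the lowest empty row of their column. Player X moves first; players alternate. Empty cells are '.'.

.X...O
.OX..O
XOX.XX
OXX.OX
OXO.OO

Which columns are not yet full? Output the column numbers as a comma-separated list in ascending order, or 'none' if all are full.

Answer: 0,2,3,4

Derivation:
col 0: top cell = '.' → open
col 1: top cell = 'X' → FULL
col 2: top cell = '.' → open
col 3: top cell = '.' → open
col 4: top cell = '.' → open
col 5: top cell = 'O' → FULL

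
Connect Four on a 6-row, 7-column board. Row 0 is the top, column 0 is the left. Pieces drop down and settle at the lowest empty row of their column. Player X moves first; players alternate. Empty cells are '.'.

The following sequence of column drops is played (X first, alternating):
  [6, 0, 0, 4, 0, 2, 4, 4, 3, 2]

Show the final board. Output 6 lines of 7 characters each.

Move 1: X drops in col 6, lands at row 5
Move 2: O drops in col 0, lands at row 5
Move 3: X drops in col 0, lands at row 4
Move 4: O drops in col 4, lands at row 5
Move 5: X drops in col 0, lands at row 3
Move 6: O drops in col 2, lands at row 5
Move 7: X drops in col 4, lands at row 4
Move 8: O drops in col 4, lands at row 3
Move 9: X drops in col 3, lands at row 5
Move 10: O drops in col 2, lands at row 4

Answer: .......
.......
.......
X...O..
X.O.X..
O.OXO.X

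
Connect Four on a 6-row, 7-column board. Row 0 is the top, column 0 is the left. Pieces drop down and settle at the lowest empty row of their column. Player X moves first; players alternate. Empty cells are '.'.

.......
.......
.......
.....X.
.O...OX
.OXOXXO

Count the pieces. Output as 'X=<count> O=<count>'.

X=5 O=5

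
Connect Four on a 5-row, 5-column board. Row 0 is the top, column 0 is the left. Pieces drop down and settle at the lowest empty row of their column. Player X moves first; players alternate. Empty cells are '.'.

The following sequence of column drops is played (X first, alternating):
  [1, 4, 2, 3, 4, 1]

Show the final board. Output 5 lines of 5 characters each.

Answer: .....
.....
.....
.O..X
.XXOO

Derivation:
Move 1: X drops in col 1, lands at row 4
Move 2: O drops in col 4, lands at row 4
Move 3: X drops in col 2, lands at row 4
Move 4: O drops in col 3, lands at row 4
Move 5: X drops in col 4, lands at row 3
Move 6: O drops in col 1, lands at row 3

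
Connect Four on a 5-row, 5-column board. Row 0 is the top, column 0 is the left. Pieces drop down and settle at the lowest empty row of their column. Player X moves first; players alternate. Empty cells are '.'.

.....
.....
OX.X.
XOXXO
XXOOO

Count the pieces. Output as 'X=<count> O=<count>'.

X=7 O=6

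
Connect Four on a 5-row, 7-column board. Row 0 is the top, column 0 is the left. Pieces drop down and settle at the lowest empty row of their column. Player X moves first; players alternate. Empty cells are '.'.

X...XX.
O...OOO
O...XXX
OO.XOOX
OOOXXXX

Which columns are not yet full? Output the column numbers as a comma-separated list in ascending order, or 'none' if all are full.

Answer: 1,2,3,6

Derivation:
col 0: top cell = 'X' → FULL
col 1: top cell = '.' → open
col 2: top cell = '.' → open
col 3: top cell = '.' → open
col 4: top cell = 'X' → FULL
col 5: top cell = 'X' → FULL
col 6: top cell = '.' → open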